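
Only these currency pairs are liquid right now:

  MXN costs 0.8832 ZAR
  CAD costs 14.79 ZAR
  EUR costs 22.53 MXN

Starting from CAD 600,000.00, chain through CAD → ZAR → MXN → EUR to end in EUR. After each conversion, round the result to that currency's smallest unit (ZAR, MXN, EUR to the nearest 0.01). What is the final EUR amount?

EUR 445,963.35

CAD 600,000.00 × 14.79 = ZAR 8,874,000.00
ZAR 8,874,000.00 ÷ 0.8832 = MXN 10,047,554.35
MXN 10,047,554.35 ÷ 22.53 = EUR 445,963.35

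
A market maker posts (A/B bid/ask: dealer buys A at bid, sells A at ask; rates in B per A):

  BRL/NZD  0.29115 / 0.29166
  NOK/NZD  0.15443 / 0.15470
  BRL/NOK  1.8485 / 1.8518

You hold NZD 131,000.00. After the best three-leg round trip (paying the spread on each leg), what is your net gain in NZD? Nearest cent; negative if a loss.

Best loop NZD → NOK → BRL → NZD:
NZD 131,000.00 ÷ 0.15470 (buy NOK at ask) = NOK 846,800.26
NOK 846,800.26 ÷ 1.8518 (buy BRL at ask) = BRL 457,284.94
BRL 457,284.94 × 0.29115 (sell BRL at bid) = NZD 133,138.51

Net profit: NZD 2,138.51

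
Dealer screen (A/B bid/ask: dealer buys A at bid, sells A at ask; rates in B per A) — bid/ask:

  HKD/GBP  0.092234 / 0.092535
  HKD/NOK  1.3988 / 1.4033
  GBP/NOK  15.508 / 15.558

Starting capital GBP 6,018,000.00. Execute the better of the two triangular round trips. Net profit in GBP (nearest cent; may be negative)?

Best loop GBP → NOK → HKD → GBP:
GBP 6,018,000.00 × 15.508 (sell GBP at bid) = NOK 93,327,144.00
NOK 93,327,144.00 ÷ 1.4033 (buy HKD at ask) = HKD 66,505,482.79
HKD 66,505,482.79 × 0.092234 (sell HKD at bid) = GBP 6,134,066.70

Net profit: GBP 116,066.70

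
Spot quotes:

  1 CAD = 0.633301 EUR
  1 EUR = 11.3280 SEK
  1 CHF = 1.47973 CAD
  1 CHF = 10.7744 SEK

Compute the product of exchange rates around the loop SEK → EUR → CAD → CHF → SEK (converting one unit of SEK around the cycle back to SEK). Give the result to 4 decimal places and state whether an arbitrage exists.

Around SEK → EUR → CAD → CHF → SEK: 1 ÷ 11.3280 ÷ 0.633301 ÷ 1.47973 × 10.7744 = 1.014956
Product > 1; profitable direction is SEK → EUR → CAD → CHF → SEK.

1.0150 (arbitrage exists)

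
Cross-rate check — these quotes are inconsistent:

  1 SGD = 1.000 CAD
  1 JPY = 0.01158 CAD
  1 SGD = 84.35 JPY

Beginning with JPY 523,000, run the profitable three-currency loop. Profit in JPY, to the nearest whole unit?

Profit: JPY 12,437

Profitable loop is JPY → SGD → CAD → JPY:
JPY 523,000 ÷ 84.35 = SGD 6,200.36
SGD 6,200.36 × 1.000 = CAD 6,200.36
CAD 6,200.36 ÷ 0.01158 = JPY 535,437
Profit = JPY 535,437 − JPY 523,000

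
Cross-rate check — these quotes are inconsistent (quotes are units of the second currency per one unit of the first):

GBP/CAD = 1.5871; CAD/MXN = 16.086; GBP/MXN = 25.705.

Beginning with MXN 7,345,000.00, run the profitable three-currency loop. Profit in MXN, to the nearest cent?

Profitable loop is MXN → CAD → GBP → MXN:
MXN 7,345,000.00 ÷ 16.086 = CAD 456,608.23
CAD 456,608.23 ÷ 1.5871 = GBP 287,699.72
GBP 287,699.72 × 25.705 = MXN 7,395,321.39
Profit = MXN 7,395,321.39 − MXN 7,345,000.00

Profit: MXN 50,321.39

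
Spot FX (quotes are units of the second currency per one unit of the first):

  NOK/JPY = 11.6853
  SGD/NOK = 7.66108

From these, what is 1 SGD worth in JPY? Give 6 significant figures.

1 SGD × 7.66108 = 7.66108 NOK
7.66108 NOK × 11.6853 = 89.522 JPY

SGD/JPY = 89.5220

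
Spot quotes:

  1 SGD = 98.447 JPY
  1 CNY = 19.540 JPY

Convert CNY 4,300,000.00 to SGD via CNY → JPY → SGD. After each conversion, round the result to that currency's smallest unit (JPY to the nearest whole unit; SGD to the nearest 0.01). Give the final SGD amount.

CNY 4,300,000.00 × 19.540 = JPY 84,022,000
JPY 84,022,000 ÷ 98.447 = SGD 853,474.46

SGD 853,474.46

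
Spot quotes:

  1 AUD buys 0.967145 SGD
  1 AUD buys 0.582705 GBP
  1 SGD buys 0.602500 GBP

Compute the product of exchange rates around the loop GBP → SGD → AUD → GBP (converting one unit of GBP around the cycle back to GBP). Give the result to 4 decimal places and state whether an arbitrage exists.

1.0000 (no arbitrage)

Around GBP → SGD → AUD → GBP: 1 ÷ 0.602500 ÷ 0.967145 × 0.582705 = 1.000000
Product ≈ 1 (deviation 0.000%, within rounding noise).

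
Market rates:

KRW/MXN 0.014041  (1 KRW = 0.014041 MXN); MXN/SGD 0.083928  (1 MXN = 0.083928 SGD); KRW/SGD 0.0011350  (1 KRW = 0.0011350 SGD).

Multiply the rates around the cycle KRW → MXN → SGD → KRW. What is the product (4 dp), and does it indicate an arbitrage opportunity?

1.0383 (arbitrage exists)

Around KRW → MXN → SGD → KRW: 1 × 0.014041 × 0.083928 ÷ 0.0011350 = 1.038267
Product > 1; profitable direction is KRW → MXN → SGD → KRW.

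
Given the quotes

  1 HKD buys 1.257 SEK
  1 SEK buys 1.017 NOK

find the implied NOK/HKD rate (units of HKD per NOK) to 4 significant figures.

NOK/HKD = 0.7822

1 NOK ÷ 1.017 = 0.983284 SEK
0.983284 SEK ÷ 1.257 = 0.782247 HKD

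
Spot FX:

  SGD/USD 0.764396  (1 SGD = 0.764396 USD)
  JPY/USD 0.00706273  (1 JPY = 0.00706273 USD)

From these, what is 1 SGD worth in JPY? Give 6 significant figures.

SGD/JPY = 108.230

1 SGD × 0.764396 = 0.764396 USD
0.764396 USD ÷ 0.00706273 = 108.23 JPY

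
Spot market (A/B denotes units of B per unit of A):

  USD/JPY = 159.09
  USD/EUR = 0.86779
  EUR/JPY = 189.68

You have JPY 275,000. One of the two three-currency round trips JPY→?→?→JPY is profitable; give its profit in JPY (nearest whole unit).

Profitable loop is JPY → USD → EUR → JPY:
JPY 275,000 ÷ 159.09 = USD 1,728.58
USD 1,728.58 × 0.86779 = EUR 1,500.05
EUR 1,500.05 × 189.68 = JPY 284,529
Profit = JPY 284,529 − JPY 275,000

Profit: JPY 9,529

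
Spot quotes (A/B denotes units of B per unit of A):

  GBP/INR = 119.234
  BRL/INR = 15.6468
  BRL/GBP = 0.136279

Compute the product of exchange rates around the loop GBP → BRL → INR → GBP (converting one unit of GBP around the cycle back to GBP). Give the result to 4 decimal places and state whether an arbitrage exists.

0.9629 (arbitrage exists)

Around GBP → BRL → INR → GBP: 1 ÷ 0.136279 × 15.6468 ÷ 119.234 = 0.962934
Product < 1; profitable direction is GBP → INR → BRL → GBP.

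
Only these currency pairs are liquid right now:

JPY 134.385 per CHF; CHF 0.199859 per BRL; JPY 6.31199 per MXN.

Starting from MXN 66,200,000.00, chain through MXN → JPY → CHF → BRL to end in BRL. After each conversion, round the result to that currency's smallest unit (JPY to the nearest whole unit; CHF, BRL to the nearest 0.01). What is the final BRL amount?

MXN 66,200,000.00 × 6.31199 = JPY 417,853,738
JPY 417,853,738 ÷ 134.385 = CHF 3,109,377.82
CHF 3,109,377.82 ÷ 0.199859 = BRL 15,557,857.39

BRL 15,557,857.39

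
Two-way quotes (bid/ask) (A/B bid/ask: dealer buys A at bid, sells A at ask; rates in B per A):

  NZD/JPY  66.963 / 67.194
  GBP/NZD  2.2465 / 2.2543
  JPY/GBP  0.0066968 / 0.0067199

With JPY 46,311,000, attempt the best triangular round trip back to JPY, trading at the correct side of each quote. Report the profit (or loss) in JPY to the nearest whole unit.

Best loop JPY → GBP → NZD → JPY:
JPY 46,311,000 × 0.0066968 (sell JPY at bid) = GBP 310,135.50
GBP 310,135.50 × 2.2465 (sell GBP at bid) = NZD 696,719.41
NZD 696,719.41 × 66.963 (sell NZD at bid) = JPY 46,654,422

Net profit: JPY 343,422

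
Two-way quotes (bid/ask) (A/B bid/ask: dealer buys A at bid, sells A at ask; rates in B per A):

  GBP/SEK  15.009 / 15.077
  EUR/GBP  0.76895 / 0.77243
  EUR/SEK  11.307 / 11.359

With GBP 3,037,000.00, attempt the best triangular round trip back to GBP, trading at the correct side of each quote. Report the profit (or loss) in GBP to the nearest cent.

Net profit: GBP 48,706.04

Best loop GBP → SEK → EUR → GBP:
GBP 3,037,000.00 × 15.009 (sell GBP at bid) = SEK 45,582,333.00
SEK 45,582,333.00 ÷ 11.359 (buy EUR at ask) = EUR 4,012,882.56
EUR 4,012,882.56 × 0.76895 (sell EUR at bid) = GBP 3,085,706.04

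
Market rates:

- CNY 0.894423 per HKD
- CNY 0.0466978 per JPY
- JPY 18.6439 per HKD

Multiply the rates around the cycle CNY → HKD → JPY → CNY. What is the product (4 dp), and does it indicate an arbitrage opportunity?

Around CNY → HKD → JPY → CNY: 1 ÷ 0.894423 × 18.6439 × 0.0466978 = 0.973398
Product < 1; profitable direction is CNY → JPY → HKD → CNY.

0.9734 (arbitrage exists)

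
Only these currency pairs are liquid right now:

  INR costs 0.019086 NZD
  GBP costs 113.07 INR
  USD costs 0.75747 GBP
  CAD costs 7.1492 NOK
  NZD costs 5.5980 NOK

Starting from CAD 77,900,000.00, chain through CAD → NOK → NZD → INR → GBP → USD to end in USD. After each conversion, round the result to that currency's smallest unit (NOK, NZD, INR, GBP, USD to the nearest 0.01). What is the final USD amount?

CAD 77,900,000.00 × 7.1492 = NOK 556,922,680.00
NOK 556,922,680.00 ÷ 5.5980 = NZD 99,486,009.29
NZD 99,486,009.29 ÷ 0.019086 = INR 5,212,512,275.49
INR 5,212,512,275.49 ÷ 113.07 = GBP 46,099,869.78
GBP 46,099,869.78 ÷ 0.75747 = USD 60,860,324.21

USD 60,860,324.21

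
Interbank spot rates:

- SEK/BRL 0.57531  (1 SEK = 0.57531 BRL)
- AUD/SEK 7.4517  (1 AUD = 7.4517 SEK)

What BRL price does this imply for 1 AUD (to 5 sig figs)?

AUD/BRL = 4.2870

1 AUD × 7.4517 = 7.4517 SEK
7.4517 SEK × 0.57531 = 4.28704 BRL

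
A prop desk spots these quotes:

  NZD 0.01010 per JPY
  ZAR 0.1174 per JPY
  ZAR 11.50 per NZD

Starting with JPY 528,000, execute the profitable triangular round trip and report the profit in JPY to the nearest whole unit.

Profitable loop is JPY → ZAR → NZD → JPY:
JPY 528,000 × 0.1174 = ZAR 61,987.20
ZAR 61,987.20 ÷ 11.50 = NZD 5,390.19
NZD 5,390.19 ÷ 0.01010 = JPY 533,682
Profit = JPY 533,682 − JPY 528,000

Profit: JPY 5,682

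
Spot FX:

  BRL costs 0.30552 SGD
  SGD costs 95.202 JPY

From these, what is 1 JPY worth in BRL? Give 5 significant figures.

JPY/BRL = 0.034381

1 JPY ÷ 95.202 = 0.010504 SGD
0.010504 SGD ÷ 0.30552 = 0.0343807 BRL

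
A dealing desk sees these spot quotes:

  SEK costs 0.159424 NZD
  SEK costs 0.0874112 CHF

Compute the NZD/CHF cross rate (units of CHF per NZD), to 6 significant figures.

1 NZD ÷ 0.159424 = 6.27258 SEK
6.27258 SEK × 0.0874112 = 0.548294 CHF

NZD/CHF = 0.548294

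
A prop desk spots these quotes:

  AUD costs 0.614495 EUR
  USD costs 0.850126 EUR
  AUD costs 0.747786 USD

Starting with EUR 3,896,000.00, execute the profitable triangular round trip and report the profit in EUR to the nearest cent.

Profit: EUR 134,521.33

Profitable loop is EUR → AUD → USD → EUR:
EUR 3,896,000.00 ÷ 0.614495 = AUD 6,340,165.50
AUD 6,340,165.50 × 0.747786 = USD 4,741,087.00
USD 4,741,087.00 × 0.850126 = EUR 4,030,521.33
Profit = EUR 4,030,521.33 − EUR 3,896,000.00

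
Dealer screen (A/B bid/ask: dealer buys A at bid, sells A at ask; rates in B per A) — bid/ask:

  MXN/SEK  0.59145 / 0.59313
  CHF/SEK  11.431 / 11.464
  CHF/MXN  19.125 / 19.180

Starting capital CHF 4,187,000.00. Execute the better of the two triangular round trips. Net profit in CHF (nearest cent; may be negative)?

Net profit: CHF 20,156.74

Best loop CHF → SEK → MXN → CHF:
CHF 4,187,000.00 × 11.431 (sell CHF at bid) = SEK 47,861,597.00
SEK 47,861,597.00 ÷ 0.59313 (buy MXN at ask) = MXN 80,693,266.23
MXN 80,693,266.23 ÷ 19.180 (buy CHF at ask) = CHF 4,207,156.74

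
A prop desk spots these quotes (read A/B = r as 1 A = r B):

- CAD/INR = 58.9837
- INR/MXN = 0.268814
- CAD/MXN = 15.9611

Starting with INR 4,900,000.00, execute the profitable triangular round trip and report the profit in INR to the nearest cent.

Profit: INR 32,589.83

Profitable loop is INR → CAD → MXN → INR:
INR 4,900,000.00 ÷ 58.9837 = CAD 83,073.80
CAD 83,073.80 × 15.9611 = MXN 1,325,949.20
MXN 1,325,949.20 ÷ 0.268814 = INR 4,932,589.83
Profit = INR 4,932,589.83 − INR 4,900,000.00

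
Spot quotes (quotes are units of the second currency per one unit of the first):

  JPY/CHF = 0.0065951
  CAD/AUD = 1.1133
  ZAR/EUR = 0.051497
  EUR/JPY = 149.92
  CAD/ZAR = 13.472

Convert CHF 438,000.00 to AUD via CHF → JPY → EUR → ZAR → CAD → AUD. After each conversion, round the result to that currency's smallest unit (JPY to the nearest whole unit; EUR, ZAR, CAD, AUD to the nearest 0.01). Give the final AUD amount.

CHF 438,000.00 ÷ 0.0065951 = JPY 66,412,943
JPY 66,412,943 ÷ 149.92 = EUR 442,989.21
EUR 442,989.21 ÷ 0.051497 = ZAR 8,602,233.33
ZAR 8,602,233.33 ÷ 13.472 = CAD 638,526.82
CAD 638,526.82 × 1.1133 = AUD 710,871.91

AUD 710,871.91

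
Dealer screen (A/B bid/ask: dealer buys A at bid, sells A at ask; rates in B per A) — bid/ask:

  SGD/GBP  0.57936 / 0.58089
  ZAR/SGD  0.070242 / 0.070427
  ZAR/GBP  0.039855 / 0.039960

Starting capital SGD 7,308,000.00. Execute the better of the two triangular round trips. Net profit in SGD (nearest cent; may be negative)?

Net profit: SGD 134,493.01

Best loop SGD → GBP → ZAR → SGD:
SGD 7,308,000.00 × 0.57936 (sell SGD at bid) = GBP 4,233,962.88
GBP 4,233,962.88 ÷ 0.039960 (buy ZAR at ask) = ZAR 105,955,027.03
ZAR 105,955,027.03 × 0.070242 (sell ZAR at bid) = SGD 7,442,493.01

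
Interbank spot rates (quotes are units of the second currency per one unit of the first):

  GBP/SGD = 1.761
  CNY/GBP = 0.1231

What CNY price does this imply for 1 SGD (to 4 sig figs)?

SGD/CNY = 4.613

1 SGD ÷ 1.761 = 0.567859 GBP
0.567859 GBP ÷ 0.1231 = 4.61299 CNY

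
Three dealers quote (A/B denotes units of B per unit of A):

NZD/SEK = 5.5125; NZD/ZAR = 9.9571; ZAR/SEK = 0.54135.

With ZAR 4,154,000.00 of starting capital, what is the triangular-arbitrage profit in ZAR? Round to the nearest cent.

Profitable loop is ZAR → NZD → SEK → ZAR:
ZAR 4,154,000.00 ÷ 9.9571 = NZD 417,189.74
NZD 417,189.74 × 5.5125 = SEK 2,299,758.46
SEK 2,299,758.46 ÷ 0.54135 = ZAR 4,248,191.49
Profit = ZAR 4,248,191.49 − ZAR 4,154,000.00

Profit: ZAR 94,191.49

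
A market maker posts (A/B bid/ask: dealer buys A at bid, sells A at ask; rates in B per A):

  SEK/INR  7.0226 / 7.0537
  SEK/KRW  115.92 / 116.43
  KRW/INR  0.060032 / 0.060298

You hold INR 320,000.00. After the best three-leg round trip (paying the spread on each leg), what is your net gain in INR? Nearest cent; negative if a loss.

Net profit: INR 95.90

Best loop INR → KRW → SEK → INR:
INR 320,000.00 ÷ 0.060298 (buy KRW at ask) = KRW 5,306,975
KRW 5,306,975 ÷ 116.43 (buy SEK at ask) = SEK 45,580.82
SEK 45,580.82 × 7.0226 (sell SEK at bid) = INR 320,095.90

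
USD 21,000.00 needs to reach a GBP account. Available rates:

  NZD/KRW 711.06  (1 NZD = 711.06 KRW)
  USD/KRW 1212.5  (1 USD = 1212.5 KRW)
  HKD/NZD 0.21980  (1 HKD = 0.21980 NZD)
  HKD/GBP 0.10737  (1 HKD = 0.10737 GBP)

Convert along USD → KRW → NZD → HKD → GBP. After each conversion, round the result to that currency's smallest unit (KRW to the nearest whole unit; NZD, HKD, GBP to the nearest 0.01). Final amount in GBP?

USD 21,000.00 × 1212.5 = KRW 25,462,500
KRW 25,462,500 ÷ 711.06 = NZD 35,809.21
NZD 35,809.21 ÷ 0.21980 = HKD 162,917.24
HKD 162,917.24 × 0.10737 = GBP 17,492.42

GBP 17,492.42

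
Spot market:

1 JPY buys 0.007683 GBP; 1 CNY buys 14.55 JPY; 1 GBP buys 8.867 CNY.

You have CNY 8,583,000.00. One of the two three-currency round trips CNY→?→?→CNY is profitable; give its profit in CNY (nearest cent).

Profit: CNY 76,016.71

Profitable loop is CNY → GBP → JPY → CNY:
CNY 8,583,000.00 ÷ 8.867 = GBP 967,971.13
GBP 967,971.13 ÷ 0.007683 = JPY 125,988,693
JPY 125,988,693 ÷ 14.55 = CNY 8,659,016.71
Profit = CNY 8,659,016.71 − CNY 8,583,000.00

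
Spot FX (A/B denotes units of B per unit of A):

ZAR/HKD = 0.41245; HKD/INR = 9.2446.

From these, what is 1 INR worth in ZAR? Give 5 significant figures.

1 INR ÷ 9.2446 = 0.108171 HKD
0.108171 HKD ÷ 0.41245 = 0.262265 ZAR

INR/ZAR = 0.26227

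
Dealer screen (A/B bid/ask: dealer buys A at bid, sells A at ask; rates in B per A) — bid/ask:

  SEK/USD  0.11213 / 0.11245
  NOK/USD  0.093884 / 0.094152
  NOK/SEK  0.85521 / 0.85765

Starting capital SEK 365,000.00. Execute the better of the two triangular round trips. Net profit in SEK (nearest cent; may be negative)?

Best loop SEK → USD → NOK → SEK:
SEK 365,000.00 × 0.11213 (sell SEK at bid) = USD 40,927.45
USD 40,927.45 ÷ 0.094152 (buy NOK at ask) = NOK 434,695.49
NOK 434,695.49 × 0.85521 (sell NOK at bid) = SEK 371,755.93

Net profit: SEK 6,755.93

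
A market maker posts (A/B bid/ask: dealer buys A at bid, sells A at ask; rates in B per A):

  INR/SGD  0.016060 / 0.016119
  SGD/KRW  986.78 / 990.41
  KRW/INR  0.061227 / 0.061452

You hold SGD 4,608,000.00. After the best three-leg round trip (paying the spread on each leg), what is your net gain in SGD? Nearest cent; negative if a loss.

Best loop SGD → INR → KRW → SGD:
SGD 4,608,000.00 ÷ 0.016119 (buy INR at ask) = INR 285,873,813.51
INR 285,873,813.51 ÷ 0.061452 (buy KRW at ask) = KRW 4,651,985,509
KRW 4,651,985,509 ÷ 990.41 (buy SGD at ask) = SGD 4,697,030.03

Net profit: SGD 89,030.03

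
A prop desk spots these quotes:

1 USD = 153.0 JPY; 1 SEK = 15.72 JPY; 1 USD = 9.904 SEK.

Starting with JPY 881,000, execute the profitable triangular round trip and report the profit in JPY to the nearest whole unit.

Profit: JPY 15,495

Profitable loop is JPY → USD → SEK → JPY:
JPY 881,000 ÷ 153.0 = USD 5,758.17
USD 5,758.17 × 9.904 = SEK 57,028.92
SEK 57,028.92 × 15.72 = JPY 896,495
Profit = JPY 896,495 − JPY 881,000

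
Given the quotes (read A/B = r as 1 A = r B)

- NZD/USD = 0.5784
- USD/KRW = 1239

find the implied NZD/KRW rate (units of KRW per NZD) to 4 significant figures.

1 NZD × 0.5784 = 0.5784 USD
0.5784 USD × 1239 = 716.638 KRW

NZD/KRW = 716.6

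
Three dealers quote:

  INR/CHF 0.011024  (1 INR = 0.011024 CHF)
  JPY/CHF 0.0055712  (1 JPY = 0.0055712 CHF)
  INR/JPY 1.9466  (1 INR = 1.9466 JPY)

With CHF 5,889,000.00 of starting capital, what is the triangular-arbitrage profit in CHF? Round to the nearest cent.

Profitable loop is CHF → JPY → INR → CHF:
CHF 5,889,000.00 ÷ 0.0055712 = JPY 1,057,043,366
JPY 1,057,043,366 ÷ 1.9466 = INR 543,020,325.64
INR 543,020,325.64 × 0.011024 = CHF 5,986,256.07
Profit = CHF 5,986,256.07 − CHF 5,889,000.00

Profit: CHF 97,256.07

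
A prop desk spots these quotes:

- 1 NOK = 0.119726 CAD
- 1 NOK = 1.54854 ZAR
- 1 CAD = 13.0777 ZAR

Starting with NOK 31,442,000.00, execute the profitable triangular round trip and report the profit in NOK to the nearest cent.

Profit: NOK 349,248.15

Profitable loop is NOK → CAD → ZAR → NOK:
NOK 31,442,000.00 × 0.119726 = CAD 3,764,424.89
CAD 3,764,424.89 × 13.0777 = ZAR 49,230,019.41
ZAR 49,230,019.41 ÷ 1.54854 = NOK 31,791,248.15
Profit = NOK 31,791,248.15 − NOK 31,442,000.00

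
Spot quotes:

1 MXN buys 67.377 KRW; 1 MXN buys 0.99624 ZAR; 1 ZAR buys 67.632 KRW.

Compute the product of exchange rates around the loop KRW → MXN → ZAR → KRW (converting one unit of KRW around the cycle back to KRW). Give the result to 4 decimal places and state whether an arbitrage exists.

1.0000 (no arbitrage)

Around KRW → MXN → ZAR → KRW: 1 ÷ 67.377 × 0.99624 × 67.632 = 1.000010
Product ≈ 1 (deviation 0.001%, within rounding noise).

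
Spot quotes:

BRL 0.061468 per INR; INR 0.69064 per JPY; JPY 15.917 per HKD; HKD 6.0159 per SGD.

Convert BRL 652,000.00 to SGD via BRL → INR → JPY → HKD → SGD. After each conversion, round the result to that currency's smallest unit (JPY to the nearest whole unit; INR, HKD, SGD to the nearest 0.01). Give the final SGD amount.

SGD 160,392.84

BRL 652,000.00 ÷ 0.061468 = INR 10,607,145.18
INR 10,607,145.18 ÷ 0.69064 = JPY 15,358,429
JPY 15,358,429 ÷ 15.917 = HKD 964,907.27
HKD 964,907.27 ÷ 6.0159 = SGD 160,392.84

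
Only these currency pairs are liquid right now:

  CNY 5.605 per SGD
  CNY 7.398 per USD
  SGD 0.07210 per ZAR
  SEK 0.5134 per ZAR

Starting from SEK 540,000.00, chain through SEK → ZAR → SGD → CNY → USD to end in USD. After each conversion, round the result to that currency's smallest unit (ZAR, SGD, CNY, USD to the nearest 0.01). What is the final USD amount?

USD 57,455.88

SEK 540,000.00 ÷ 0.5134 = ZAR 1,051,811.45
ZAR 1,051,811.45 × 0.07210 = SGD 75,835.61
SGD 75,835.61 × 5.605 = CNY 425,058.59
CNY 425,058.59 ÷ 7.398 = USD 57,455.88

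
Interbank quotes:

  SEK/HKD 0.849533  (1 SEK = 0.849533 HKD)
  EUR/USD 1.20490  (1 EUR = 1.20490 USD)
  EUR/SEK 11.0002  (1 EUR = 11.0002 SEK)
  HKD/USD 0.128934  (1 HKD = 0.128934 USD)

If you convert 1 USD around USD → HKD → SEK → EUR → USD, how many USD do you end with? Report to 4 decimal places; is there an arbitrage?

Around USD → HKD → SEK → EUR → USD: 1 ÷ 0.128934 ÷ 0.849533 ÷ 11.0002 × 1.20490 = 1.000006
Product ≈ 1 (deviation 0.001%, within rounding noise).

1.0000 (no arbitrage)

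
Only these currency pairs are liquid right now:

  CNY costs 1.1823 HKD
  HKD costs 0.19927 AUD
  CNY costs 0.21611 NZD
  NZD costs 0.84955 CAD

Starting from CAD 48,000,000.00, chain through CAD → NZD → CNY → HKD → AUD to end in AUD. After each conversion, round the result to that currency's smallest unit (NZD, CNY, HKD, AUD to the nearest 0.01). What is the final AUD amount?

AUD 61,595,224.18

CAD 48,000,000.00 ÷ 0.84955 = NZD 56,500,500.26
NZD 56,500,500.26 ÷ 0.21611 = CNY 261,443,247.70
CNY 261,443,247.70 × 1.1823 = HKD 309,104,351.76
HKD 309,104,351.76 × 0.19927 = AUD 61,595,224.18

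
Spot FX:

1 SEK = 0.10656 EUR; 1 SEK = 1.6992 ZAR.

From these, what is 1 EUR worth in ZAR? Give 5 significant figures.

1 EUR ÷ 0.10656 = 9.38438 SEK
9.38438 SEK × 1.6992 = 15.9459 ZAR

EUR/ZAR = 15.946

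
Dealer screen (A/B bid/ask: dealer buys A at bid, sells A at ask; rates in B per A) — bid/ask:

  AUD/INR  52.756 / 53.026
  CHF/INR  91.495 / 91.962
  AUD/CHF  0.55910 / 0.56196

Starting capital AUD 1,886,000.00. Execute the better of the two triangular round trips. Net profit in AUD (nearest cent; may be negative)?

Net profit: AUD 39,305.88

Best loop AUD → INR → CHF → AUD:
AUD 1,886,000.00 × 52.756 (sell AUD at bid) = INR 99,497,816.00
INR 99,497,816.00 ÷ 91.962 (buy CHF at ask) = CHF 1,081,944.89
CHF 1,081,944.89 ÷ 0.56196 (buy AUD at ask) = AUD 1,925,305.88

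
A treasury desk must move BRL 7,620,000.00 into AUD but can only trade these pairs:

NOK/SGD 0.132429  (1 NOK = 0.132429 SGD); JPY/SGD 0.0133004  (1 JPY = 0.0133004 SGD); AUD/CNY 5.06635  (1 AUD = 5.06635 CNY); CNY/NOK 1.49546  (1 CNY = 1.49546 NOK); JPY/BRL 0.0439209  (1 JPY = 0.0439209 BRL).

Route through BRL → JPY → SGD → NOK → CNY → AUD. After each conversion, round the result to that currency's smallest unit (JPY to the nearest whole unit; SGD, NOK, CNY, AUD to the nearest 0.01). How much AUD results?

BRL 7,620,000.00 ÷ 0.0439209 = JPY 173,493,713
JPY 173,493,713 × 0.0133004 = SGD 2,307,535.78
SGD 2,307,535.78 ÷ 0.132429 = NOK 17,424,701.39
NOK 17,424,701.39 ÷ 1.49546 = CNY 11,651,733.51
CNY 11,651,733.51 ÷ 5.06635 = AUD 2,299,827.98

AUD 2,299,827.98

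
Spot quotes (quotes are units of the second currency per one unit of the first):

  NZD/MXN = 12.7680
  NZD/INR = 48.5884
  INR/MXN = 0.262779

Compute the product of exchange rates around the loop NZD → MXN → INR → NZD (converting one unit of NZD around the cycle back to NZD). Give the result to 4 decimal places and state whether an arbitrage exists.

1.0000 (no arbitrage)

Around NZD → MXN → INR → NZD: 1 × 12.7680 ÷ 0.262779 ÷ 48.5884 = 0.999999
Product ≈ 1 (deviation 0.000%, within rounding noise).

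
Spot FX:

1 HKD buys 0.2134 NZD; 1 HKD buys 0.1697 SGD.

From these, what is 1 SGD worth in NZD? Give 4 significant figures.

1 SGD ÷ 0.1697 = 5.89275 HKD
5.89275 HKD × 0.2134 = 1.25751 NZD

SGD/NZD = 1.258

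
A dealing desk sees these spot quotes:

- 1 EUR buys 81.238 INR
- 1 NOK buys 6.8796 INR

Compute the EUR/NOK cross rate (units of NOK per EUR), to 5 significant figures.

1 EUR × 81.238 = 81.238 INR
81.238 INR ÷ 6.8796 = 11.8085 NOK

EUR/NOK = 11.809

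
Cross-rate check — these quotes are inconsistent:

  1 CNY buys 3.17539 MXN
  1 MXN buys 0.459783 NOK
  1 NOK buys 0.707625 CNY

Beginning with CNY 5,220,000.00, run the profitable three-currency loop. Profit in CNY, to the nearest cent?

Profit: CNY 172,915.97

Profitable loop is CNY → MXN → NOK → CNY:
CNY 5,220,000.00 × 3.17539 = MXN 16,575,535.80
MXN 16,575,535.80 × 0.459783 = NOK 7,621,149.58
NOK 7,621,149.58 × 0.707625 = CNY 5,392,915.97
Profit = CNY 5,392,915.97 − CNY 5,220,000.00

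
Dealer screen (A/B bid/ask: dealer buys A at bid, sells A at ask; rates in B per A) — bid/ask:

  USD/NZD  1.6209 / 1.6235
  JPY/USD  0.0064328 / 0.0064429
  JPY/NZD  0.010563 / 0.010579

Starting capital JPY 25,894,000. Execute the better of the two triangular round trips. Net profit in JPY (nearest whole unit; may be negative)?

Net profit: JPY 254,859

Best loop JPY → NZD → USD → JPY:
JPY 25,894,000 × 0.010563 (sell JPY at bid) = NZD 273,518.32
NZD 273,518.32 ÷ 1.6235 (buy USD at ask) = USD 168,474.48
USD 168,474.48 ÷ 0.0064429 (buy JPY at ask) = JPY 26,148,859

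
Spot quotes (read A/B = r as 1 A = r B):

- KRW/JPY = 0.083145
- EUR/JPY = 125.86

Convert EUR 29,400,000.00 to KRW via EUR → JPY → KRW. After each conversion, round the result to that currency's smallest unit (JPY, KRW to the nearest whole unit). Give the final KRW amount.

KRW 44,503,987,011

EUR 29,400,000.00 × 125.86 = JPY 3,700,284,000
JPY 3,700,284,000 ÷ 0.083145 = KRW 44,503,987,011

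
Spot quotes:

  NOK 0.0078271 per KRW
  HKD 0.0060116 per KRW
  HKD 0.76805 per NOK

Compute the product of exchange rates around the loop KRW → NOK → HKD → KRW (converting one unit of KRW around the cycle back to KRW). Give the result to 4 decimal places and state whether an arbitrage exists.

Around KRW → NOK → HKD → KRW: 1 × 0.0078271 × 0.76805 ÷ 0.0060116 = 1.000001
Product ≈ 1 (deviation 0.000%, within rounding noise).

1.0000 (no arbitrage)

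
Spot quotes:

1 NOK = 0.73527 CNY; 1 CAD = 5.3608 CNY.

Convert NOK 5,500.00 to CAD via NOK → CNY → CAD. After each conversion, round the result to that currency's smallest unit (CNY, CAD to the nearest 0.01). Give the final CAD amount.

NOK 5,500.00 × 0.73527 = CNY 4,043.98
CNY 4,043.98 ÷ 5.3608 = CAD 754.36

CAD 754.36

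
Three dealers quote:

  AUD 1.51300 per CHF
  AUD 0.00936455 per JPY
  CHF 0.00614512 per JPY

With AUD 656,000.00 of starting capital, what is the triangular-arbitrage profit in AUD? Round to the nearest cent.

Profit: AUD 4,726.09

Profitable loop is AUD → CHF → JPY → AUD:
AUD 656,000.00 ÷ 1.51300 = CHF 433,575.68
CHF 433,575.68 ÷ 0.00614512 = JPY 70,556,096
JPY 70,556,096 × 0.00936455 = AUD 660,726.09
Profit = AUD 660,726.09 − AUD 656,000.00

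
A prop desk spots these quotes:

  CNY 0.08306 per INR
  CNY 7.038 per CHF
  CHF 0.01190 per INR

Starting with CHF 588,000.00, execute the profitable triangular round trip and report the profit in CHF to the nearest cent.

Profitable loop is CHF → CNY → INR → CHF:
CHF 588,000.00 × 7.038 = CNY 4,138,344.00
CNY 4,138,344.00 ÷ 0.08306 = INR 49,823,549.24
INR 49,823,549.24 × 0.01190 = CHF 592,900.24
Profit = CHF 592,900.24 − CHF 588,000.00

Profit: CHF 4,900.24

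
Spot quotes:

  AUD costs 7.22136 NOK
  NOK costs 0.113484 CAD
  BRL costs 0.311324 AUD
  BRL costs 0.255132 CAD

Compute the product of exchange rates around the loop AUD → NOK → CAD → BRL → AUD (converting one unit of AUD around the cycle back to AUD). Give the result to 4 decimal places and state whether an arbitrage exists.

Around AUD → NOK → CAD → BRL → AUD: 1 × 7.22136 × 0.113484 ÷ 0.255132 × 0.311324 = 1.000003
Product ≈ 1 (deviation 0.000%, within rounding noise).

1.0000 (no arbitrage)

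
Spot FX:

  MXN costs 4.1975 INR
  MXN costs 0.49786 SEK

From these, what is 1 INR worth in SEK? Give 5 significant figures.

1 INR ÷ 4.1975 = 0.238237 MXN
0.238237 MXN × 0.49786 = 0.118609 SEK

INR/SEK = 0.11861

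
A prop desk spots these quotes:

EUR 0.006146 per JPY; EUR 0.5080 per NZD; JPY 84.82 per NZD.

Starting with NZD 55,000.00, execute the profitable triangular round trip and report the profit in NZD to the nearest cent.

Profitable loop is NZD → JPY → EUR → NZD:
NZD 55,000.00 × 84.82 = JPY 4,665,100
JPY 4,665,100 × 0.006146 = EUR 28,671.70
EUR 28,671.70 ÷ 0.5080 = NZD 56,440.36
Profit = NZD 56,440.36 − NZD 55,000.00

Profit: NZD 1,440.36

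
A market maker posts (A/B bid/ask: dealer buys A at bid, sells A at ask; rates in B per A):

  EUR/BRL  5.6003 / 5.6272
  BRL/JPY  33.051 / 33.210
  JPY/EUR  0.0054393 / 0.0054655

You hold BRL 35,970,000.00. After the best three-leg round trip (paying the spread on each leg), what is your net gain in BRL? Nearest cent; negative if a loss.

Best loop BRL → JPY → EUR → BRL:
BRL 35,970,000.00 × 33.051 (sell BRL at bid) = JPY 1,188,844,470
JPY 1,188,844,470 × 0.0054393 (sell JPY at bid) = EUR 6,466,481.73
EUR 6,466,481.73 × 5.6003 (sell EUR at bid) = BRL 36,214,237.61

Net profit: BRL 244,237.61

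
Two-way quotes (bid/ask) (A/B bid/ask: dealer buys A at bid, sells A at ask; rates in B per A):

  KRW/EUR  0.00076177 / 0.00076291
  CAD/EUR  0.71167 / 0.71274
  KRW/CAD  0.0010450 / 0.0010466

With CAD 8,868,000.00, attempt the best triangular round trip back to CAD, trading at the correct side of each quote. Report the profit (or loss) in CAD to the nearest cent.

Net profit: CAD 188,026.54

Best loop CAD → KRW → EUR → CAD:
CAD 8,868,000.00 ÷ 0.0010466 (buy KRW at ask) = KRW 8,473,151,156
KRW 8,473,151,156 × 0.00076177 (sell KRW at bid) = EUR 6,454,592.36
EUR 6,454,592.36 ÷ 0.71274 (buy CAD at ask) = CAD 9,056,026.54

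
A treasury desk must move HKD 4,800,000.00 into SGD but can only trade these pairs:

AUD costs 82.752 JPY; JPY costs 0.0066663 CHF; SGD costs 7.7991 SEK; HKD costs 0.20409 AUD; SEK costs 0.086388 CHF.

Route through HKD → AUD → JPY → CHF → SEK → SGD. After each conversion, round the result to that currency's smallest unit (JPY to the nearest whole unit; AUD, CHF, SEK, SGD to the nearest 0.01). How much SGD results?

SGD 802,099.80

HKD 4,800,000.00 × 0.20409 = AUD 979,632.00
AUD 979,632.00 × 82.752 = JPY 81,066,507
JPY 81,066,507 × 0.0066663 = CHF 540,413.66
CHF 540,413.66 ÷ 0.086388 = SEK 6,255,656.57
SEK 6,255,656.57 ÷ 7.7991 = SGD 802,099.80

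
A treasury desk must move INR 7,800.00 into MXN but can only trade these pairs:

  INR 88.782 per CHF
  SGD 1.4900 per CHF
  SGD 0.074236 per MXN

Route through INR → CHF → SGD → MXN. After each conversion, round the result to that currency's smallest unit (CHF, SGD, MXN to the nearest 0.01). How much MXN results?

INR 7,800.00 ÷ 88.782 = CHF 87.86
CHF 87.86 × 1.4900 = SGD 130.91
SGD 130.91 ÷ 0.074236 = MXN 1,763.43

MXN 1,763.43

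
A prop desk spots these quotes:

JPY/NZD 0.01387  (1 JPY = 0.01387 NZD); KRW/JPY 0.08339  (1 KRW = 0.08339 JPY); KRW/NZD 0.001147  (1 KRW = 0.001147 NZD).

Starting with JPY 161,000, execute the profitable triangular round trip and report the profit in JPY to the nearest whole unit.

Profitable loop is JPY → NZD → KRW → JPY:
JPY 161,000 × 0.01387 = NZD 2,233.07
NZD 2,233.07 ÷ 0.001147 = KRW 1,946,879
KRW 1,946,879 × 0.08339 = JPY 162,350
Profit = JPY 162,350 − JPY 161,000

Profit: JPY 1,350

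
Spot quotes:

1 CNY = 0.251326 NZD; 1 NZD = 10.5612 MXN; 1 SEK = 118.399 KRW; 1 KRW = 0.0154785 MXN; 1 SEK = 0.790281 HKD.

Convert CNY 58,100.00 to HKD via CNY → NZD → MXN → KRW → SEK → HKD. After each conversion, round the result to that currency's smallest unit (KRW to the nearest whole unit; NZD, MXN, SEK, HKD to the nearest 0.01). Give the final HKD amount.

HKD 66,501.50

CNY 58,100.00 × 0.251326 = NZD 14,602.04
NZD 14,602.04 × 10.5612 = MXN 154,215.06
MXN 154,215.06 ÷ 0.0154785 = KRW 9,963,179
KRW 9,963,179 ÷ 118.399 = SEK 84,149.18
SEK 84,149.18 × 0.790281 = HKD 66,501.50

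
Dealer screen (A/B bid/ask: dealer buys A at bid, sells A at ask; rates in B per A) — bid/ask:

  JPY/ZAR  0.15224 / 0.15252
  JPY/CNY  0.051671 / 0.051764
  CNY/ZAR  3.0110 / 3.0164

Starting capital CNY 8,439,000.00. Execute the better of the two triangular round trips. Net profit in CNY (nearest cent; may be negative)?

Net profit: CNY 169,387.58

Best loop CNY → ZAR → JPY → CNY:
CNY 8,439,000.00 × 3.0110 (sell CNY at bid) = ZAR 25,409,829.00
ZAR 25,409,829.00 ÷ 0.15252 (buy JPY at ask) = JPY 166,599,980
JPY 166,599,980 × 0.051671 (sell JPY at bid) = CNY 8,608,387.58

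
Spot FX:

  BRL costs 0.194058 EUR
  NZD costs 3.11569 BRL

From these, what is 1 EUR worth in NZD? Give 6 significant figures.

EUR/NZD = 1.65392

1 EUR ÷ 0.194058 = 5.1531 BRL
5.1531 BRL ÷ 3.11569 = 1.65392 NZD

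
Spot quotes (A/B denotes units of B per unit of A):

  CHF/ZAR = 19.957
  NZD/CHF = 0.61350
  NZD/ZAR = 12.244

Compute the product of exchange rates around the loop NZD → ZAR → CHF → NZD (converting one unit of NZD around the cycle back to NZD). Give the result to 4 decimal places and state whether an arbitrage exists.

1.0000 (no arbitrage)

Around NZD → ZAR → CHF → NZD: 1 × 12.244 ÷ 19.957 ÷ 0.61350 = 1.000031
Product ≈ 1 (deviation 0.003%, within rounding noise).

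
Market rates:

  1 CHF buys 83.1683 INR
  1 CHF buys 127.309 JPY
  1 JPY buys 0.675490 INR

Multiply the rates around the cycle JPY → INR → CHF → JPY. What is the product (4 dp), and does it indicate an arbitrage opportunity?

1.0340 (arbitrage exists)

Around JPY → INR → CHF → JPY: 1 × 0.675490 ÷ 83.1683 × 127.309 = 1.033999
Product > 1; profitable direction is JPY → INR → CHF → JPY.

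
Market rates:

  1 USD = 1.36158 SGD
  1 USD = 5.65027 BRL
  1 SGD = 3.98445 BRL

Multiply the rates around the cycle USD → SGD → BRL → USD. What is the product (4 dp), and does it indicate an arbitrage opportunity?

0.9602 (arbitrage exists)

Around USD → SGD → BRL → USD: 1 × 1.36158 × 3.98445 ÷ 5.65027 = 0.960157
Product < 1; profitable direction is USD → BRL → SGD → USD.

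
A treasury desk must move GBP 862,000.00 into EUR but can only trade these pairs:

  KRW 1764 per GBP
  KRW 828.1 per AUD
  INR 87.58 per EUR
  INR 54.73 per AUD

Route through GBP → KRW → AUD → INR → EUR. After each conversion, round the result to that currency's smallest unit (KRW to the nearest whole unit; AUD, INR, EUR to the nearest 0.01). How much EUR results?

GBP 862,000.00 × 1764 = KRW 1,520,568,000
KRW 1,520,568,000 ÷ 828.1 = AUD 1,836,213.02
AUD 1,836,213.02 × 54.73 = INR 100,495,938.58
INR 100,495,938.58 ÷ 87.58 = EUR 1,147,475.89

EUR 1,147,475.89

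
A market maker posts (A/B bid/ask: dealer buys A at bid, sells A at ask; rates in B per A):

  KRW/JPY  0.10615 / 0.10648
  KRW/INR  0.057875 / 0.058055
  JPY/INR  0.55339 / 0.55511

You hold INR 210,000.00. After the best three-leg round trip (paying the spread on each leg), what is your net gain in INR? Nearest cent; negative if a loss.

Best loop INR → KRW → JPY → INR:
INR 210,000.00 ÷ 0.058055 (buy KRW at ask) = KRW 3,617,259
KRW 3,617,259 × 0.10615 (sell KRW at bid) = JPY 383,972
JPY 383,972 × 0.55339 (sell JPY at bid) = INR 212,486.32

Net profit: INR 2,486.32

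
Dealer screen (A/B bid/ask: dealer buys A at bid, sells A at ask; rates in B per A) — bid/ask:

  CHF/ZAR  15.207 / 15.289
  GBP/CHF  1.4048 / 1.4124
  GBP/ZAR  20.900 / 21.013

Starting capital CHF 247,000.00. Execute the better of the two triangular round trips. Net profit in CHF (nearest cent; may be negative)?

Best loop CHF → ZAR → GBP → CHF:
CHF 247,000.00 × 15.207 (sell CHF at bid) = ZAR 3,756,129.00
ZAR 3,756,129.00 ÷ 21.013 (buy GBP at ask) = GBP 178,752.63
GBP 178,752.63 × 1.4048 (sell GBP at bid) = CHF 251,111.69

Net profit: CHF 4,111.69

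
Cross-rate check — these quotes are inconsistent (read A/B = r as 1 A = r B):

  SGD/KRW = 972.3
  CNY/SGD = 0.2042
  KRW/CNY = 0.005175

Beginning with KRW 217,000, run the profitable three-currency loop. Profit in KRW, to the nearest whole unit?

Profitable loop is KRW → CNY → SGD → KRW:
KRW 217,000 × 0.005175 = CNY 1,122.97
CNY 1,122.97 × 0.2042 = SGD 229.31
SGD 229.31 × 972.3 = KRW 222,960
Profit = KRW 222,960 − KRW 217,000

Profit: KRW 5,960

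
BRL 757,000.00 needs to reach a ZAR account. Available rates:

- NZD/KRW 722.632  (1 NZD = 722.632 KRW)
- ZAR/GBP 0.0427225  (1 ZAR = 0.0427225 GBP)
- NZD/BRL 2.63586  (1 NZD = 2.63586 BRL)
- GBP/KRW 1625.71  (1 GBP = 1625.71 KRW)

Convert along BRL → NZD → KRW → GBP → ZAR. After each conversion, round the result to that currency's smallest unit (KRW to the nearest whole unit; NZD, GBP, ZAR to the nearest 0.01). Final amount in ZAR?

BRL 757,000.00 ÷ 2.63586 = NZD 287,192.79
NZD 287,192.79 × 722.632 = KRW 207,534,700
KRW 207,534,700 ÷ 1625.71 = GBP 127,657.88
GBP 127,657.88 ÷ 0.0427225 = ZAR 2,988,071.39

ZAR 2,988,071.39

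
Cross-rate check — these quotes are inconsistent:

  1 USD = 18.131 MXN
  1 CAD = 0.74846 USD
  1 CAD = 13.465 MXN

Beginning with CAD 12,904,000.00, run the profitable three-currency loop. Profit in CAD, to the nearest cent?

Profit: CAD 100,939.91

Profitable loop is CAD → USD → MXN → CAD:
CAD 12,904,000.00 × 0.74846 = USD 9,658,127.84
USD 9,658,127.84 × 18.131 = MXN 175,111,515.87
MXN 175,111,515.87 ÷ 13.465 = CAD 13,004,939.91
Profit = CAD 13,004,939.91 − CAD 12,904,000.00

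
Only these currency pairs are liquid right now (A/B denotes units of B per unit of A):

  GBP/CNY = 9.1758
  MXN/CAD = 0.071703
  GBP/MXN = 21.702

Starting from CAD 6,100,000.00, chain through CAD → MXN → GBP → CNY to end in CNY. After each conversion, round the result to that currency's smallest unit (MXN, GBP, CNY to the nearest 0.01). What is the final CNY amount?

CAD 6,100,000.00 ÷ 0.071703 = MXN 85,073,148.96
MXN 85,073,148.96 ÷ 21.702 = GBP 3,920,060.32
GBP 3,920,060.32 × 9.1758 = CNY 35,969,689.48

CNY 35,969,689.48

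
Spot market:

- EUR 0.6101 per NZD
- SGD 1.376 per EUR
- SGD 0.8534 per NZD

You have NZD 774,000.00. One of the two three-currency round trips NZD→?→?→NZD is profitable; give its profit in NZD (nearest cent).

Profit: NZD 12,817.73

Profitable loop is NZD → SGD → EUR → NZD:
NZD 774,000.00 × 0.8534 = SGD 660,531.60
SGD 660,531.60 ÷ 1.376 = EUR 480,037.50
EUR 480,037.50 ÷ 0.6101 = NZD 786,817.73
Profit = NZD 786,817.73 − NZD 774,000.00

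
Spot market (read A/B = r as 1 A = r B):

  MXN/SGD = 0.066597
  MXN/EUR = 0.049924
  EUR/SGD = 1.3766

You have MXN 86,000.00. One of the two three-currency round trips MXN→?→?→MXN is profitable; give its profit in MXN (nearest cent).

Profitable loop is MXN → EUR → SGD → MXN:
MXN 86,000.00 × 0.049924 = EUR 4,293.46
EUR 4,293.46 × 1.3766 = SGD 5,910.38
SGD 5,910.38 ÷ 0.066597 = MXN 88,748.48
Profit = MXN 88,748.48 − MXN 86,000.00

Profit: MXN 2,748.48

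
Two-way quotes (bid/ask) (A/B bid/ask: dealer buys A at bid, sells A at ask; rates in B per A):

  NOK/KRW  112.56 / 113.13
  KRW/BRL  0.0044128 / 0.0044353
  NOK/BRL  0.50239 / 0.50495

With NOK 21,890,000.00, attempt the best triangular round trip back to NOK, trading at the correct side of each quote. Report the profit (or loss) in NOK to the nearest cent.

Best loop NOK → BRL → KRW → NOK:
NOK 21,890,000.00 × 0.50239 (sell NOK at bid) = BRL 10,997,317.10
BRL 10,997,317.10 ÷ 0.0044353 (buy KRW at ask) = KRW 2,479,497,914
KRW 2,479,497,914 ÷ 113.13 (buy NOK at ask) = NOK 21,917,244.89

Net profit: NOK 27,244.89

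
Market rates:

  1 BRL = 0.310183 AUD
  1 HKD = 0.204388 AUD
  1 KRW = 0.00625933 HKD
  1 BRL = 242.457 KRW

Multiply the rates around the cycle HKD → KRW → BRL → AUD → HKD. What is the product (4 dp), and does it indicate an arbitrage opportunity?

1.0000 (no arbitrage)

Around HKD → KRW → BRL → AUD → HKD: 1 ÷ 0.00625933 ÷ 242.457 × 0.310183 ÷ 0.204388 = 1.000000
Product ≈ 1 (deviation 0.000%, within rounding noise).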